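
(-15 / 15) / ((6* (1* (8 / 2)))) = -1 / 24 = -0.04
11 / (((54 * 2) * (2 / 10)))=55 / 108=0.51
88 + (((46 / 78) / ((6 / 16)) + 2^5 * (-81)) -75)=-301559 / 117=-2577.43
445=445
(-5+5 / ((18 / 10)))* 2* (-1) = 40 / 9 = 4.44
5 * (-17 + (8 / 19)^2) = -30365 / 361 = -84.11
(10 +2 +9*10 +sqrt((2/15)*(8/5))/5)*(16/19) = 85.97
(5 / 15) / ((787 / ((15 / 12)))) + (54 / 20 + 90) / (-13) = -7.13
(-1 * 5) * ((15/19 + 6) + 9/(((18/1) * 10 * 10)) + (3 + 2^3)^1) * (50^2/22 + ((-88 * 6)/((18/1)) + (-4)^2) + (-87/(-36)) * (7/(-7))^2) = -916846021/100320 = -9139.21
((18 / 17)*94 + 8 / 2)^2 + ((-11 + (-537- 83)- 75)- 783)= 2667279 / 289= 9229.34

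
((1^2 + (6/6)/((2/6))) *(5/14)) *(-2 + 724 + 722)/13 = 14440/91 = 158.68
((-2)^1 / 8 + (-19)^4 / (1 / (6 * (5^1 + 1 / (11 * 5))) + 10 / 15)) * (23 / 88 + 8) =33030485285 / 21472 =1538305.02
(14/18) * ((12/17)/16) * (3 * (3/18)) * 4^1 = 7/102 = 0.07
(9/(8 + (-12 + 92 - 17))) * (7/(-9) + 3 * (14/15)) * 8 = 728/355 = 2.05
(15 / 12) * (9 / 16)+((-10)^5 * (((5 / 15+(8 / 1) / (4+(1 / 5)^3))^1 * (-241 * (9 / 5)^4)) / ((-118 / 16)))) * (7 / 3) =-117571865443335 / 630592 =-186446807.83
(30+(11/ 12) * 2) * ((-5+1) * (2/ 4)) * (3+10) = -2483/ 3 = -827.67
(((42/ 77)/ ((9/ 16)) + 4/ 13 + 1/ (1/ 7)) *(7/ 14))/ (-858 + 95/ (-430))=-152693/ 31663203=-0.00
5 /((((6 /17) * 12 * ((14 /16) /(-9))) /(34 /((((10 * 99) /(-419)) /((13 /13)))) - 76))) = 760631 /693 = 1097.59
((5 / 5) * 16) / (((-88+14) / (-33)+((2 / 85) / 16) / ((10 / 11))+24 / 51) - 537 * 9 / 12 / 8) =-7180800 / 21375949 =-0.34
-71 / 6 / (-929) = 71 / 5574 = 0.01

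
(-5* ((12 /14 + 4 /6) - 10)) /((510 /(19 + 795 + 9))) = 73247 /1071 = 68.39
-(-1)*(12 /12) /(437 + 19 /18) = 18 /7885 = 0.00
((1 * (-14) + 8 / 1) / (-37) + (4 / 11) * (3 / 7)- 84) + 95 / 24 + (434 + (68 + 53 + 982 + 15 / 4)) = 1461.03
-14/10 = -7/5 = -1.40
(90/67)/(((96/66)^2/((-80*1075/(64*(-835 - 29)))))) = 0.99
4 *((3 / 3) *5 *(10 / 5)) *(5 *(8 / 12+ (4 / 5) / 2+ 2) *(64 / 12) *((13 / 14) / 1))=191360 / 63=3037.46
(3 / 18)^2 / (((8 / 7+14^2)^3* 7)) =49 / 94610592000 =0.00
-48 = -48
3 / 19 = 0.16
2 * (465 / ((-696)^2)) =155 / 80736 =0.00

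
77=77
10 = 10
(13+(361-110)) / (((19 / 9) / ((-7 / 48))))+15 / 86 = -14757 / 817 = -18.06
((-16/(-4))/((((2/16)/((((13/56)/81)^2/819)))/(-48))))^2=0.00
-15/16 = -0.94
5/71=0.07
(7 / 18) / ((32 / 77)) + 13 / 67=43601 / 38592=1.13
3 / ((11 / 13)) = 39 / 11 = 3.55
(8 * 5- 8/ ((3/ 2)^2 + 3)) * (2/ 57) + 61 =74633/ 1197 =62.35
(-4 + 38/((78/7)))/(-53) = 23/2067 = 0.01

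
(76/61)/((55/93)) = 7068/3355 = 2.11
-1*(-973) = 973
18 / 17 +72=1242 / 17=73.06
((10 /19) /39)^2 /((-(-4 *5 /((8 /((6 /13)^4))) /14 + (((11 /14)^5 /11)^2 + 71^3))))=-4888403669094400 /9606794805683187775155873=-0.00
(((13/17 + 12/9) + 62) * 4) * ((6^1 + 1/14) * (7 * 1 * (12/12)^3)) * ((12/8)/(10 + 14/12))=98070/67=1463.73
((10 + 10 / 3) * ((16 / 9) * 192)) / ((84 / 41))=419840 / 189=2221.38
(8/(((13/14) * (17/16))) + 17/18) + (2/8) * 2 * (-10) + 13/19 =4.74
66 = 66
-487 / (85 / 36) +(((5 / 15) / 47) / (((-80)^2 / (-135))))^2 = -12690452642463 / 61526835200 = -206.26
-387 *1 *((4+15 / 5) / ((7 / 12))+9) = -8127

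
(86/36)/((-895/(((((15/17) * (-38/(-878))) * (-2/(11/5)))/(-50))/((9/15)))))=-817/264503646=-0.00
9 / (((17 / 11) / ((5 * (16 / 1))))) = 7920 / 17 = 465.88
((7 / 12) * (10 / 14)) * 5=25 / 12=2.08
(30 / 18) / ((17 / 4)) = 20 / 51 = 0.39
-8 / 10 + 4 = 16 / 5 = 3.20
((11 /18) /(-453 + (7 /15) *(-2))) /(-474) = 5 /1760436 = 0.00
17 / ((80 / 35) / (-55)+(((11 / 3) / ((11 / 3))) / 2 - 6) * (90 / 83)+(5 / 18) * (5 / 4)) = -2300760 / 765773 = -3.00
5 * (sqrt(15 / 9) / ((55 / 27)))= 3.17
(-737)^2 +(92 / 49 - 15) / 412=10965495129 / 20188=543168.97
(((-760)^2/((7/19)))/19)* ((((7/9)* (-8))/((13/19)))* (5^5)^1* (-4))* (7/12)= 1920520000000/351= 5471566951.57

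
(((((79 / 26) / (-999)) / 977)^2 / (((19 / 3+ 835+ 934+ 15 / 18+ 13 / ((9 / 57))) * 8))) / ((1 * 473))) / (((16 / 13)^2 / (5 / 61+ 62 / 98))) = 0.00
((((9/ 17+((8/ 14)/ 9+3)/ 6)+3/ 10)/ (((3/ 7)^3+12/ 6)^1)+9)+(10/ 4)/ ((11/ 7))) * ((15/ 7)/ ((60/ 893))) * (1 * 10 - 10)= 0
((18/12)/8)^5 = 0.00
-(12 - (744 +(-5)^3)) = 607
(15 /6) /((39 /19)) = 95 /78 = 1.22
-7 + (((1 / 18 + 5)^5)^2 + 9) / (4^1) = 2726642.03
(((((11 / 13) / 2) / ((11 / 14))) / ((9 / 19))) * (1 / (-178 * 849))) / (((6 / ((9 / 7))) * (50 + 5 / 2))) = -19 / 618844590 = -0.00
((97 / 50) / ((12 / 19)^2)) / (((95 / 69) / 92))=974947 / 3000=324.98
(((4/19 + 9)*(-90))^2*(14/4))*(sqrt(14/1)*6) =5209312500*sqrt(14)/361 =53992971.18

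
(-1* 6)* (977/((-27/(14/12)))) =6839/27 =253.30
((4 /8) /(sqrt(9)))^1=0.17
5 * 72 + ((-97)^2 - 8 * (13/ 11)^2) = 1180697/ 121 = 9757.83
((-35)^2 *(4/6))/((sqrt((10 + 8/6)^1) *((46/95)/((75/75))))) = 116375 *sqrt(102)/2346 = 500.99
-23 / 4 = -5.75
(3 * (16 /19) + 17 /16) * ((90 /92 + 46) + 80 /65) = 31452439 /181792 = 173.01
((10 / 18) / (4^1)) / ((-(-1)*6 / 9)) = 0.21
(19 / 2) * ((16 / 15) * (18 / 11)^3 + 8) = 801268 / 6655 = 120.40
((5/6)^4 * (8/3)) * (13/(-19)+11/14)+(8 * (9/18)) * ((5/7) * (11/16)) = 5015/2394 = 2.09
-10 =-10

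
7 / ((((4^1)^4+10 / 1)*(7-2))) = 1 / 190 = 0.01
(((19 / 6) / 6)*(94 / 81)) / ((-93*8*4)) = -893 / 4339008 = -0.00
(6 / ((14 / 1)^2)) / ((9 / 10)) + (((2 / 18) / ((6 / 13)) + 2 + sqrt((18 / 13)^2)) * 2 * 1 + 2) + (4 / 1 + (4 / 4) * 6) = 331678 / 17199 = 19.28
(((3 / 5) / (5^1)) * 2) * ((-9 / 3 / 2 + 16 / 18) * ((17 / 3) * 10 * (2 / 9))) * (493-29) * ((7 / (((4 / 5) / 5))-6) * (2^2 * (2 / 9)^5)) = -1677051904 / 23914845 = -70.13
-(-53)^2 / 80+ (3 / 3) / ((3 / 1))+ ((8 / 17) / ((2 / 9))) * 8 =-72779 / 4080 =-17.84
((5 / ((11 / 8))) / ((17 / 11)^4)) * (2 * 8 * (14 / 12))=2981440 / 250563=11.90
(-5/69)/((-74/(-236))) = -590/2553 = -0.23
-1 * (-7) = 7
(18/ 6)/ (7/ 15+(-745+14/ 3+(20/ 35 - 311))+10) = -315/ 109231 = -0.00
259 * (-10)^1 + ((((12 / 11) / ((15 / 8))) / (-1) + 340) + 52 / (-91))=-866694 / 385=-2251.15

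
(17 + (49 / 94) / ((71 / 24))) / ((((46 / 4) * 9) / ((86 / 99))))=0.14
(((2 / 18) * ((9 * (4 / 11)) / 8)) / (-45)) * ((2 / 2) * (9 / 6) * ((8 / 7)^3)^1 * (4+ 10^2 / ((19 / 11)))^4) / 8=-29739515904 / 7167655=-4149.13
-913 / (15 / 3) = -913 / 5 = -182.60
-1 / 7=-0.14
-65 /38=-1.71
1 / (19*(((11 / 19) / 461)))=461 / 11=41.91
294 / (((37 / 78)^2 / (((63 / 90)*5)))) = 6260436 / 1369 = 4573.00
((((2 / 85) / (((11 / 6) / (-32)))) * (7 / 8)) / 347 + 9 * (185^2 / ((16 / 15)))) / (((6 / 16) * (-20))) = -38503.12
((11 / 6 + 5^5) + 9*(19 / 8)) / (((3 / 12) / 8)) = 302228 / 3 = 100742.67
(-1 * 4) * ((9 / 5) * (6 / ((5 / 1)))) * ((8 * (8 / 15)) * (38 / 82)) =-17.08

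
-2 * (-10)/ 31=20/ 31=0.65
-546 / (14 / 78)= -3042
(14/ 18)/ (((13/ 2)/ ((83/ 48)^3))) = 4002509/ 6469632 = 0.62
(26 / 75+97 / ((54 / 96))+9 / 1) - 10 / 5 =40453 / 225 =179.79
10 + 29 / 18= 209 / 18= 11.61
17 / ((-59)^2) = 17 / 3481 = 0.00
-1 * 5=-5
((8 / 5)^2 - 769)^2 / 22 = 26701.38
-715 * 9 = -6435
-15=-15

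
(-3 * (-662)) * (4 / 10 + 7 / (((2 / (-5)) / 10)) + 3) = -1703988 / 5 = -340797.60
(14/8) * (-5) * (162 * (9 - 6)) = -8505/2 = -4252.50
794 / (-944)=-0.84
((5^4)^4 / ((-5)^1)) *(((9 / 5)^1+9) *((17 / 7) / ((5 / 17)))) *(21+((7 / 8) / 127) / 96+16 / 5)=-7494316037841796875 / 113792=-65859779578896.56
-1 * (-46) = 46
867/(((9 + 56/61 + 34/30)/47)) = 3687.24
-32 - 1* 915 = -947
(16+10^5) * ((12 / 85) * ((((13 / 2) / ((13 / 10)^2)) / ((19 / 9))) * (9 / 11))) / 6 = 8527680 / 2431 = 3507.89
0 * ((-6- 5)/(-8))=0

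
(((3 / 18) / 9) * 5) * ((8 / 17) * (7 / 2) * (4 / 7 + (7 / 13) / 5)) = 206 / 1989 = 0.10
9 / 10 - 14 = -131 / 10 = -13.10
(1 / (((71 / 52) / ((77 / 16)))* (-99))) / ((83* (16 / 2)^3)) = -91 / 108619776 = -0.00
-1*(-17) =17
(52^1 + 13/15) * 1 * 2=1586/15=105.73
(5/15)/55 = 1/165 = 0.01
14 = 14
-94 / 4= -47 / 2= -23.50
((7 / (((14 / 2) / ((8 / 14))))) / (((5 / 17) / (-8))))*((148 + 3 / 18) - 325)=288592 / 105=2748.50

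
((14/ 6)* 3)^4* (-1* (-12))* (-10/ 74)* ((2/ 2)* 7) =-1008420/ 37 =-27254.59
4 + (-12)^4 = 20740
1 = 1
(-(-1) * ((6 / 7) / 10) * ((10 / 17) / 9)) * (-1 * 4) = -8 / 357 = -0.02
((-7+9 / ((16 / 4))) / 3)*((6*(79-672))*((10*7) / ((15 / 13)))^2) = 186604054 / 9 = 20733783.78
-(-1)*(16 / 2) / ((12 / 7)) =14 / 3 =4.67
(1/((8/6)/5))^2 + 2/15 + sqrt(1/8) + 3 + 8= sqrt(2)/4 + 6047/240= 25.55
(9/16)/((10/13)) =117/160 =0.73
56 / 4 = 14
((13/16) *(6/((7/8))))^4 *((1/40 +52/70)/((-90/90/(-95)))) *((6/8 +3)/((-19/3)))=-22382541675/537824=-41616.85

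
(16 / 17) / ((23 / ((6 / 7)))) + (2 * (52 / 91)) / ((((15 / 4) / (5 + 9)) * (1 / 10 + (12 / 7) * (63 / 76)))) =396448 / 139587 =2.84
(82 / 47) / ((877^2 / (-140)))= -11480 / 36149063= -0.00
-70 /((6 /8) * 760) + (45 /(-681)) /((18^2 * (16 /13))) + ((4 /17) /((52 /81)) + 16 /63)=5736097391 /11529580608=0.50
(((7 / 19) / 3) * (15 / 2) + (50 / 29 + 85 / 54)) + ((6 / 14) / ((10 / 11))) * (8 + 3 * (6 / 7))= 33543467 / 3644865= 9.20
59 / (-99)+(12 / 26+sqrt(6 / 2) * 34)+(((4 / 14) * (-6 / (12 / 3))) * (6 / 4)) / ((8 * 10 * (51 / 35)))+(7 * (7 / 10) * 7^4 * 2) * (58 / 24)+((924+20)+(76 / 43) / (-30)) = 34 * sqrt(3)+8701617276629 / 150527520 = 57866.37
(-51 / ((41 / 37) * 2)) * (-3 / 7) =5661 / 574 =9.86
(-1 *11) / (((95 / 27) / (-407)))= 120879 / 95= 1272.41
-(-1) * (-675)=-675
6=6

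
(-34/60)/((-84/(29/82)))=493/206640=0.00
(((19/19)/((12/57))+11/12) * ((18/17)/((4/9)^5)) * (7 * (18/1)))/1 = 11160261/256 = 43594.77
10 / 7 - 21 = -137 / 7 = -19.57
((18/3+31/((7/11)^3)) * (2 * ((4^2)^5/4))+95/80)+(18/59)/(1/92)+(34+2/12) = 64319403068077/971376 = 66214733.60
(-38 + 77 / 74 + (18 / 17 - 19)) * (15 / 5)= -207195 / 1258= -164.70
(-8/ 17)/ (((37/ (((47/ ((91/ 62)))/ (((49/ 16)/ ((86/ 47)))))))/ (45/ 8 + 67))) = -7080896/ 400673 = -17.67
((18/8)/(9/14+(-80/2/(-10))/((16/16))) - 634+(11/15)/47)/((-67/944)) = 5480888072/614055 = 8925.73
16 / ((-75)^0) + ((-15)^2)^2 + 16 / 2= 50649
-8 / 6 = -4 / 3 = -1.33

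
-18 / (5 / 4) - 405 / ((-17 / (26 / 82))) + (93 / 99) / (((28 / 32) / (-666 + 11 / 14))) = -4063099823 / 5635245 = -721.02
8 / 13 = 0.62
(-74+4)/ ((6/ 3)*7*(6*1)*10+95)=-14/ 187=-0.07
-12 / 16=-3 / 4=-0.75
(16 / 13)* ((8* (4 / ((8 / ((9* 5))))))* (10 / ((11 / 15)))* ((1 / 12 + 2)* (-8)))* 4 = -28800000 / 143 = -201398.60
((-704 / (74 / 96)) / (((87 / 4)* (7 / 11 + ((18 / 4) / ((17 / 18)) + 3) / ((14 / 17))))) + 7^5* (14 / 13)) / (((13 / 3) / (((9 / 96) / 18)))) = 97811416647 / 4497157600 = 21.75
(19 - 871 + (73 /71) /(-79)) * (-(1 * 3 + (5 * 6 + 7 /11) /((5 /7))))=12062047084 /308495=39099.65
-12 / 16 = -3 / 4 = -0.75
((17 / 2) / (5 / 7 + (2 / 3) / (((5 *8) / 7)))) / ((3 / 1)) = 1190 / 349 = 3.41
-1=-1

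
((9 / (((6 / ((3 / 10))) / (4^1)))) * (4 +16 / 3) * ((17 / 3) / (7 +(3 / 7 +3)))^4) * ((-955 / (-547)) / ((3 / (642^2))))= 49114167933828368 / 139804540443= 351305.96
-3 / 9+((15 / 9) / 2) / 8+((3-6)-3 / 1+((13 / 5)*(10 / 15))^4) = 2265991 / 810000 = 2.80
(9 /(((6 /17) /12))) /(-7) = -306 /7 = -43.71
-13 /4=-3.25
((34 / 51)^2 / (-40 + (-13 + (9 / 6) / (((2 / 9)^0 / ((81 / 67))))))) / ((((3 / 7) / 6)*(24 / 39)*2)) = -6097 / 61731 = -0.10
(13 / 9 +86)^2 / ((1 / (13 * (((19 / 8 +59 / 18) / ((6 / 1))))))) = 3277081379 / 34992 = 93652.30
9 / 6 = 3 / 2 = 1.50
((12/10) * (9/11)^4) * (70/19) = 551124/278179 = 1.98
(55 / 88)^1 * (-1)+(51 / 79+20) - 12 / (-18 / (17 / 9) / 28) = 943295 / 17064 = 55.28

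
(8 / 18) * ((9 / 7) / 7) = 4 / 49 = 0.08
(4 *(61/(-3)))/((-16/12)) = 61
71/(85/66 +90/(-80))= 18744/43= 435.91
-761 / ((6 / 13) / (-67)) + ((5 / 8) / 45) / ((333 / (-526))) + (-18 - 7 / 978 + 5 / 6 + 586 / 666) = 215834941141 / 1954044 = 110455.52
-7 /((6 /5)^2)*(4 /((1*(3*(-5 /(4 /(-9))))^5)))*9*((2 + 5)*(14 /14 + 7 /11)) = -100352 /2192194125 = -0.00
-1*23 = -23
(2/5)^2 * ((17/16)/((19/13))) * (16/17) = 52/475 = 0.11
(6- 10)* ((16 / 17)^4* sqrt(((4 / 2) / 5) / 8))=-131072* sqrt(5) / 417605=-0.70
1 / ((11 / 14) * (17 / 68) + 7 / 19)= 1064 / 601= 1.77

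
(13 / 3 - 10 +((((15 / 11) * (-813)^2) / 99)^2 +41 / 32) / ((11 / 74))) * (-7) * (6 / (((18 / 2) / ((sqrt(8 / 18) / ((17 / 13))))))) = -392260008434887229 / 295689636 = -1326593700.55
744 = 744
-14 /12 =-7 /6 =-1.17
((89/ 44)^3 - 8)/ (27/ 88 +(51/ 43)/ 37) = 37383727/ 45926760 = 0.81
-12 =-12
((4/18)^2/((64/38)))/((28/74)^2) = 26011/127008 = 0.20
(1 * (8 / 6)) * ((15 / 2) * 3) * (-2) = -60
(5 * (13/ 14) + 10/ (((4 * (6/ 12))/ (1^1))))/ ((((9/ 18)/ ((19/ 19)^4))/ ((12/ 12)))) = 135/ 7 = 19.29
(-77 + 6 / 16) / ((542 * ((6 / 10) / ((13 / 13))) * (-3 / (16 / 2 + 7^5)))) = 17179325 / 13008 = 1320.67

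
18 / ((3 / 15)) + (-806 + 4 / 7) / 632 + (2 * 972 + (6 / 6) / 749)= 2032.73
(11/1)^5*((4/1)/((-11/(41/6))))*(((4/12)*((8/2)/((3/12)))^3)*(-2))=9835003904/9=1092778211.56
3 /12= 1 /4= 0.25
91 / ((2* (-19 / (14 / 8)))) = -4.19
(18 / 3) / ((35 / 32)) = 192 / 35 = 5.49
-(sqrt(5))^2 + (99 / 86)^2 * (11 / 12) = -111983 / 29584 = -3.79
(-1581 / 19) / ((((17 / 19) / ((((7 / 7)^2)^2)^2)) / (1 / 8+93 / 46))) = -36735 / 184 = -199.65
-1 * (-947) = 947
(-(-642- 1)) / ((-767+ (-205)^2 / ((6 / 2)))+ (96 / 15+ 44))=9645 / 199376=0.05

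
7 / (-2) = -7 / 2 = -3.50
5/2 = 2.50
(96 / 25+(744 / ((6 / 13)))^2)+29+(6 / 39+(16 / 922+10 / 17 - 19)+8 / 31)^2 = 648096086145455965566 / 249373209318025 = 2598900.21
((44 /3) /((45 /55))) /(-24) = -121 /162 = -0.75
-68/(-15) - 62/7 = -454/105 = -4.32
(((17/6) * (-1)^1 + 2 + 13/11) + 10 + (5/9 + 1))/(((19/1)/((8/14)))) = 0.36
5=5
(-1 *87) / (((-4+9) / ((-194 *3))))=10126.80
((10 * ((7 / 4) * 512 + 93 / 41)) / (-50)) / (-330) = 36829 / 67650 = 0.54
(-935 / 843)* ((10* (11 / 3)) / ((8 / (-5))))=257125 / 10116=25.42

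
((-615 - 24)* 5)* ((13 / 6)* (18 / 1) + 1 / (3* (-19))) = -2366430 / 19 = -124548.95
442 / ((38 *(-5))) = -221 / 95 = -2.33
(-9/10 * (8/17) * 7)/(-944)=63/20060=0.00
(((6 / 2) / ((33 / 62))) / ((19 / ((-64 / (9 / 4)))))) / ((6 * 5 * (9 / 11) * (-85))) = 7936 / 1962225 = 0.00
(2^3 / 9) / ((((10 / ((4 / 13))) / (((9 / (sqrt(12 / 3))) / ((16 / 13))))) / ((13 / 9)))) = 0.14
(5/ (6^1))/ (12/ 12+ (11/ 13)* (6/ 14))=455/ 744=0.61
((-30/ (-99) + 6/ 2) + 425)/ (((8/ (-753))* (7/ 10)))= -8869085/ 154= -57591.46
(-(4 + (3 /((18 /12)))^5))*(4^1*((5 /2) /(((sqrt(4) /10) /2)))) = -3600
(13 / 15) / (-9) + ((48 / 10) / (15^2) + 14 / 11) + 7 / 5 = 96442 / 37125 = 2.60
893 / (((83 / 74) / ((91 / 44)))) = 3006731 / 1826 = 1646.62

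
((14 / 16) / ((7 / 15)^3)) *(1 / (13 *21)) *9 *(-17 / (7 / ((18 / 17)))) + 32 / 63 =-249373 / 1123668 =-0.22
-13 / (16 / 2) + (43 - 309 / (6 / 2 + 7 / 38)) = -53885 / 968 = -55.67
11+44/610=3377/305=11.07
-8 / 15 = -0.53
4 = 4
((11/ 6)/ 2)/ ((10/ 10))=11/ 12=0.92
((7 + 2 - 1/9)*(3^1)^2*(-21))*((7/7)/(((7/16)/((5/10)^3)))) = -480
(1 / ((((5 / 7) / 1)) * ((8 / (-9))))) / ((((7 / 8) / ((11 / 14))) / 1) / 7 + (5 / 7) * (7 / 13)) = -9009 / 3110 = -2.90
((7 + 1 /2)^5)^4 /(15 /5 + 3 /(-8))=110841891002655029296875 /917504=120808073864152122.82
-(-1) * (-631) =-631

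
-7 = -7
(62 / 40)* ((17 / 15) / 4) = 527 / 1200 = 0.44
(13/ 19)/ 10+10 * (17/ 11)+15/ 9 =107779/ 6270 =17.19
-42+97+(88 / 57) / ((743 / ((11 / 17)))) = 39599153 / 719967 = 55.00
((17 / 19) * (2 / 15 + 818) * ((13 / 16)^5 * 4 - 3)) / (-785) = 5412997421 / 3665510400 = 1.48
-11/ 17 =-0.65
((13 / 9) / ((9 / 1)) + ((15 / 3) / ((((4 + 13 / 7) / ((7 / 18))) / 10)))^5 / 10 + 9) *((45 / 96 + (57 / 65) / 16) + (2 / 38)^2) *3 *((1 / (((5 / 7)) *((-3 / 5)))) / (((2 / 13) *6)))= -1873025142144065984543 / 9483535124883797760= -197.50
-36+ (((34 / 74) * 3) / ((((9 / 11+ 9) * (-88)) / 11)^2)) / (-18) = -5965998089 / 165722112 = -36.00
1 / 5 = 0.20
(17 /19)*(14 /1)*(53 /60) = 6307 /570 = 11.06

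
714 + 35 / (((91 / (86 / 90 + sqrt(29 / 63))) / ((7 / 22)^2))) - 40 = 35 * sqrt(203) / 18876 + 38169379 / 56628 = 674.06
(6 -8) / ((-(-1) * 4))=-0.50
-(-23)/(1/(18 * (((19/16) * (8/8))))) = 3933/8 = 491.62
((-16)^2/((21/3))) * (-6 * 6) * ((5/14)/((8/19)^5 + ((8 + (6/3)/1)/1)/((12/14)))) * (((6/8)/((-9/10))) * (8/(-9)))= -126776268800/4251326681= -29.82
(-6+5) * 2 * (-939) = 1878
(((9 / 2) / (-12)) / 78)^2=1 / 43264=0.00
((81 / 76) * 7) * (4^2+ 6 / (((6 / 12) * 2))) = 6237 / 38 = 164.13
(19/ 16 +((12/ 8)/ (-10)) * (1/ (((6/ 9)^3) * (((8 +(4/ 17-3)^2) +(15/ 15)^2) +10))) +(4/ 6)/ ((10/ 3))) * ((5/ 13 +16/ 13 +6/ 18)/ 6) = 0.44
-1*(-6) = 6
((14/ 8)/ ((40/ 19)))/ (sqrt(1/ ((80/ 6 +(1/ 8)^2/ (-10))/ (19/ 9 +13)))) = 133*sqrt(6527235)/ 435200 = 0.78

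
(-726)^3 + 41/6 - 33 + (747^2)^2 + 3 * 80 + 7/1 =1865948322755/6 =310991387125.83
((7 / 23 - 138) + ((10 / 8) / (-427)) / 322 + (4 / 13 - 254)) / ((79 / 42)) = -8394905595 / 40344668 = -208.08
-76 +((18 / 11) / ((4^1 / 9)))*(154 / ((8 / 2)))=263 / 4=65.75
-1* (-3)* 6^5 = 23328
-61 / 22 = -2.77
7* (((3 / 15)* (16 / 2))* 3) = 168 / 5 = 33.60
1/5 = 0.20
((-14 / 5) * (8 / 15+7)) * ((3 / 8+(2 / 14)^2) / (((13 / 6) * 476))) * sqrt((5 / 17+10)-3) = -3503 * sqrt(527) / 3681860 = -0.02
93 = 93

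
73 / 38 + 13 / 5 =4.52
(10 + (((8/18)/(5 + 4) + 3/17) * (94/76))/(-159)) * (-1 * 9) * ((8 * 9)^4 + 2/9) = -10059603353690219/4159917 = -2418222131.28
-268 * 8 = -2144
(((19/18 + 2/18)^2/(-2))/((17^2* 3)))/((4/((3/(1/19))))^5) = -1091959659/2367488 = -461.23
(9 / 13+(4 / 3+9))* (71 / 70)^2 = 216763 / 19110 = 11.34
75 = 75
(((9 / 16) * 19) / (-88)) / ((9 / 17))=-323 / 1408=-0.23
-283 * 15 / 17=-4245 / 17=-249.71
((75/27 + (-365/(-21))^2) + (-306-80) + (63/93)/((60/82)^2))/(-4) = 109175851/5468400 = 19.96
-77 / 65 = -1.18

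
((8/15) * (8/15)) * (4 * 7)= 1792/225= 7.96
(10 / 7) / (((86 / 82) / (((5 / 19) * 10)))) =20500 / 5719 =3.58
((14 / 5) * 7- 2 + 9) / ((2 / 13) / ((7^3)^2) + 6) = 4.43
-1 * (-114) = 114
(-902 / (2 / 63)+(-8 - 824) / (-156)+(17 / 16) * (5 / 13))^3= -5569827133747349244689 / 242970624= -22923870557073.39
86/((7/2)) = 172/7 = 24.57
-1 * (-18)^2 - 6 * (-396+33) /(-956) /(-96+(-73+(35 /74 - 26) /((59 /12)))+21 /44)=-323.99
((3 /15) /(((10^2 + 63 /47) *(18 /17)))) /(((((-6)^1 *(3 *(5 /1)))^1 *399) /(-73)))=58327 /15393539700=0.00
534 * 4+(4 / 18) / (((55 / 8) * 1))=1057336 / 495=2136.03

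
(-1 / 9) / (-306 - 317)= 1 / 5607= 0.00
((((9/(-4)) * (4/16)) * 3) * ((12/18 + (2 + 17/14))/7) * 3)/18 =-489/3136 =-0.16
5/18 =0.28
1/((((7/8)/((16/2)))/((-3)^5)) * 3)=-740.57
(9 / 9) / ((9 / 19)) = 19 / 9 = 2.11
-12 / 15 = -4 / 5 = -0.80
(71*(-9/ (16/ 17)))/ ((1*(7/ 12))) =-32589/ 28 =-1163.89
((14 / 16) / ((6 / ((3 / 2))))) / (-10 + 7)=-7 / 96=-0.07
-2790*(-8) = 22320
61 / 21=2.90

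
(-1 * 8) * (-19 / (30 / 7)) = 532 / 15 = 35.47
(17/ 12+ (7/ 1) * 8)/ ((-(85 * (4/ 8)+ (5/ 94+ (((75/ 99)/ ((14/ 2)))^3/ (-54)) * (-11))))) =-1.35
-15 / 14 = -1.07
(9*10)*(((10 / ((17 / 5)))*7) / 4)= 7875 / 17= 463.24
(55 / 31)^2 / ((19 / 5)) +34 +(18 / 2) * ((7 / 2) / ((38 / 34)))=2301093 / 36518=63.01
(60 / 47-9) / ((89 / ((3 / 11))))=-0.02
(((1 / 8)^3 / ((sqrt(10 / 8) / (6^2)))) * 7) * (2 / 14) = 0.06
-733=-733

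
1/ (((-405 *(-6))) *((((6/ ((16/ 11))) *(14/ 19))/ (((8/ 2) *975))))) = 9880/ 18711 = 0.53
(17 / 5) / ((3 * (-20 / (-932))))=3961 / 75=52.81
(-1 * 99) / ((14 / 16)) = -792 / 7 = -113.14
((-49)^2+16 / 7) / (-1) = -2403.29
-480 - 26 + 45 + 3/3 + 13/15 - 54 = -7697/15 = -513.13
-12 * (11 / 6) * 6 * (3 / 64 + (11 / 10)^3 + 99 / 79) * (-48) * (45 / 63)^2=164618883 / 19355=8505.24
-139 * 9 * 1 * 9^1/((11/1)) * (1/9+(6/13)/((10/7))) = -317754/715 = -444.41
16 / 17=0.94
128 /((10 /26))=332.80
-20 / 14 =-10 / 7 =-1.43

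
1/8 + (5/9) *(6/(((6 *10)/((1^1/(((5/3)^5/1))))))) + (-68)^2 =4624.13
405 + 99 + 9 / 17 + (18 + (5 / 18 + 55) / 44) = 7052251 / 13464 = 523.79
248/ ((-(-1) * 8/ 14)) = 434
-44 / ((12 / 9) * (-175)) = 33 / 175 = 0.19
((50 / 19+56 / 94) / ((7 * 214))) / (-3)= -1441 / 2006571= -0.00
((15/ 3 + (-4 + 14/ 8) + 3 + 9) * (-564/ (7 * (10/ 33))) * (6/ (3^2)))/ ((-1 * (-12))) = -30503/ 140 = -217.88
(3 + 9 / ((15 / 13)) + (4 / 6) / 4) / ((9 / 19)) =6251 / 270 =23.15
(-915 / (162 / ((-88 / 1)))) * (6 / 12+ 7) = 33550 / 9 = 3727.78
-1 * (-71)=71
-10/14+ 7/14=-0.21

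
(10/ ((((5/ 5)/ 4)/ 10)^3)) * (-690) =-441600000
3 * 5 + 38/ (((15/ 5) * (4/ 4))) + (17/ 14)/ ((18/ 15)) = 803/ 28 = 28.68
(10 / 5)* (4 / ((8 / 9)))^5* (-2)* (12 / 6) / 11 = -59049 / 44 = -1342.02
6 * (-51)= -306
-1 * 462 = -462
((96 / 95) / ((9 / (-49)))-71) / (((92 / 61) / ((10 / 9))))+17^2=5489839 / 23598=232.64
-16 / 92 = -4 / 23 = -0.17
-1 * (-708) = 708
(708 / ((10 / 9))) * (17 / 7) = 54162 / 35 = 1547.49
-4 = -4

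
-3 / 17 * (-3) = 9 / 17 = 0.53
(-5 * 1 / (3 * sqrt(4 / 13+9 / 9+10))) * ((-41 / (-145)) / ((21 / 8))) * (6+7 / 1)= -4264 * sqrt(39) / 38367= -0.69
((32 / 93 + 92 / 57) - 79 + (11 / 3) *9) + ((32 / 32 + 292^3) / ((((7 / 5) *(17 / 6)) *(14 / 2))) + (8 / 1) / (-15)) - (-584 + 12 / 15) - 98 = 62878249922 / 70091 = 897094.49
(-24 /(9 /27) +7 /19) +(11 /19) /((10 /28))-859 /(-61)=-324106 /5795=-55.93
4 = 4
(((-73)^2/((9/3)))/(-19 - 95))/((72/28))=-37303/6156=-6.06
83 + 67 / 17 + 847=15877 / 17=933.94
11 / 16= 0.69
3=3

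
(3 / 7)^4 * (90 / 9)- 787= -1888777 / 2401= -786.66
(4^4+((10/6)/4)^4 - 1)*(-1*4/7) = -145.73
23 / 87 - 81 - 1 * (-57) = -2065 / 87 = -23.74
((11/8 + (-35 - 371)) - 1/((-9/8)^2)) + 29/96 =-1050053/2592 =-405.11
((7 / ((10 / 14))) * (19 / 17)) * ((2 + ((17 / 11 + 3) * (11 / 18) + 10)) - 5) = 81928 / 765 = 107.10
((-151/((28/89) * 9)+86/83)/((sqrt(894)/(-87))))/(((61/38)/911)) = 549027373165 * sqrt(894)/190105524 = 86351.13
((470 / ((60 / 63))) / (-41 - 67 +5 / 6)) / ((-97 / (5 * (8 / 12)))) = 9870 / 62371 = 0.16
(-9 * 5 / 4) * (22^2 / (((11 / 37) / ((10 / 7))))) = -183150 / 7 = -26164.29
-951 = -951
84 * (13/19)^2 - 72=-11796/361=-32.68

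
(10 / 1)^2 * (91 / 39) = 700 / 3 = 233.33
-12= -12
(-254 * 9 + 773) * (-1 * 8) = 12104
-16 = -16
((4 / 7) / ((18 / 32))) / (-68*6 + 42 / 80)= -2560 / 1026837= -0.00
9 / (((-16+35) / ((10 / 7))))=90 / 133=0.68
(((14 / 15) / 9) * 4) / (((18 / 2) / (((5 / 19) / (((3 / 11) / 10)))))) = 6160 / 13851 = 0.44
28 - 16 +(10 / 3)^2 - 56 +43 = 10.11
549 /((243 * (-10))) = -61 /270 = -0.23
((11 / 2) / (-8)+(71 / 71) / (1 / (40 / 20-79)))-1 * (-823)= 11925 / 16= 745.31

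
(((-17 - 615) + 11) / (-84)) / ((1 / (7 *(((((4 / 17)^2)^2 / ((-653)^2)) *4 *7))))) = 370944 / 35614106089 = 0.00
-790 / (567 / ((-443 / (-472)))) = -174985 / 133812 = -1.31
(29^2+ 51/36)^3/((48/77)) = 79545444827233/82944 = 959025906.96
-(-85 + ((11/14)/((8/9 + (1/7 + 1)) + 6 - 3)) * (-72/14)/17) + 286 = 13997015/37723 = 371.05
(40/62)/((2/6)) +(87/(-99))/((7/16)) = -524/7161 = -0.07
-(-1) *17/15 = 17/15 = 1.13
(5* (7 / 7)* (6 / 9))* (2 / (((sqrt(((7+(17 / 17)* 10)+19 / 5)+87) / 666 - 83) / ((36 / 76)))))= -11044544400 / 290287431739 - 279720* sqrt(55) / 290287431739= -0.04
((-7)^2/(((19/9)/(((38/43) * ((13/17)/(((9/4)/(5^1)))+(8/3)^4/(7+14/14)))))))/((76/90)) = 2705780/13889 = 194.81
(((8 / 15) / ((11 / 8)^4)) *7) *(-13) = -2981888 / 219615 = -13.58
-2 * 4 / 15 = -8 / 15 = -0.53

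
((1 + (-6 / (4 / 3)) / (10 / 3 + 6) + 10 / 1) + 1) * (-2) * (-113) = 72885 / 28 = 2603.04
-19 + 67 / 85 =-1548 / 85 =-18.21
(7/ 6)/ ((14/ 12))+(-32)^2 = 1025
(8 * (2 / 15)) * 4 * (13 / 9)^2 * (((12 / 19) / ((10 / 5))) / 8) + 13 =102739 / 7695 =13.35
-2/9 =-0.22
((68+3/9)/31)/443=205/41199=0.00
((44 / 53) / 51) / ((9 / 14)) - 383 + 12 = -9024701 / 24327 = -370.97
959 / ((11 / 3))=2877 / 11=261.55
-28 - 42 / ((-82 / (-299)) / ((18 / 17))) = -132538 / 697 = -190.15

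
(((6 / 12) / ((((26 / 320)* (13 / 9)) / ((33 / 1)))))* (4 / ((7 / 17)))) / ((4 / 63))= 3635280 / 169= 21510.53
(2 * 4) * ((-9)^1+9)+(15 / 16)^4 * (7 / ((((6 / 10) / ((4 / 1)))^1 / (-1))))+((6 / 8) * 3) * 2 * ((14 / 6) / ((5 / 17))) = -28581 / 81920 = -0.35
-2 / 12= -1 / 6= -0.17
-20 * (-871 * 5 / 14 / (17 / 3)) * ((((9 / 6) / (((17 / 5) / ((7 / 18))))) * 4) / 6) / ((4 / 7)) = 762125 / 3468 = 219.76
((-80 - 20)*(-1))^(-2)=1 / 10000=0.00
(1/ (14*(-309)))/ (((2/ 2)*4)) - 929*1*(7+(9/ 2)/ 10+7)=-1161448811/ 86520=-13424.05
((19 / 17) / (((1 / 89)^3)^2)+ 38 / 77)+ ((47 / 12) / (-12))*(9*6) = 555449678115.75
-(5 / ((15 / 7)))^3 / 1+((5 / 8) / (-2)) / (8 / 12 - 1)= -5083 / 432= -11.77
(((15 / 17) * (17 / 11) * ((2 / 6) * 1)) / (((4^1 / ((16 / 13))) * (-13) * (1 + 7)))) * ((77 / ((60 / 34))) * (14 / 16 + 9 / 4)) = -2975 / 16224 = -0.18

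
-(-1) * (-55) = -55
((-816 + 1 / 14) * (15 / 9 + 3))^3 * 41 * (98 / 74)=-2994473452029703 / 999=-2997470922952.66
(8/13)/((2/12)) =48/13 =3.69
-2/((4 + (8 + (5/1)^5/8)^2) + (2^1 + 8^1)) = -128/10170617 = -0.00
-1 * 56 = -56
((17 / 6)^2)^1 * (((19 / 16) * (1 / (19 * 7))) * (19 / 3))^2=104329 / 4064256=0.03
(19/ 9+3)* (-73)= -3358/ 9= -373.11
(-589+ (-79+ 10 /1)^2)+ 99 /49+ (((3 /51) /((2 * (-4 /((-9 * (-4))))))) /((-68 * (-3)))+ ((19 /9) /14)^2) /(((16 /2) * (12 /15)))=175095822109 /41948928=4174.02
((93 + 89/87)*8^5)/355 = 53608448/6177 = 8678.72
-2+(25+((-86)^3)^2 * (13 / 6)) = 2629687028453 / 3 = 876562342817.67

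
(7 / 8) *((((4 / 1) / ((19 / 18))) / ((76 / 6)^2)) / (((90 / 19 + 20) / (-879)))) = -498393 / 678680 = -0.73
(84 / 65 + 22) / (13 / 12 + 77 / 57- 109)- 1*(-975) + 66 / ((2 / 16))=791116741 / 526435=1502.78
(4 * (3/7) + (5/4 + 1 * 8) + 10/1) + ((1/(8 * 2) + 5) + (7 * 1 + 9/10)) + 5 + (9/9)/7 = 21879/560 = 39.07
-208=-208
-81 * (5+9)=-1134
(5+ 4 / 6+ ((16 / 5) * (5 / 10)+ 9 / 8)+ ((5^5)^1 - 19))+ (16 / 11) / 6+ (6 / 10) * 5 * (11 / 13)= 17830227 / 5720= 3117.17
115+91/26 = 237/2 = 118.50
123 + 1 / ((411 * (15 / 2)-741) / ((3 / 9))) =123.00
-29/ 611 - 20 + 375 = 216876/ 611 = 354.95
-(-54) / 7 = 54 / 7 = 7.71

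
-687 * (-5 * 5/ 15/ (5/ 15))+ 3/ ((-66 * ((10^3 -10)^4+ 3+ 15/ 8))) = 290368961904273611/ 84532448880429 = 3435.00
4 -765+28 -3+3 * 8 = -712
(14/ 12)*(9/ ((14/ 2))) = 3/ 2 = 1.50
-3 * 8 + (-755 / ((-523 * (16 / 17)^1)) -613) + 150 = -4062381 / 8368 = -485.47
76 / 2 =38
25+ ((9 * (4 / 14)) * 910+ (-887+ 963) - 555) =1886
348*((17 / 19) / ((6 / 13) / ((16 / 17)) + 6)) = 205088 / 4275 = 47.97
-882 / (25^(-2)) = -551250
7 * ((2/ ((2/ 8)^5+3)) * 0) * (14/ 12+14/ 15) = 0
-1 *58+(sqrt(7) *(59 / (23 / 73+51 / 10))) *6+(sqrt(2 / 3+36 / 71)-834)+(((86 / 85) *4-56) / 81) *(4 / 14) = -14332924 / 16065+5 *sqrt(2130) / 213+4380 *sqrt(7) / 67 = -718.14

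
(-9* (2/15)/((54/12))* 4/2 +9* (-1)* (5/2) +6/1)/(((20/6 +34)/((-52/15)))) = 949/600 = 1.58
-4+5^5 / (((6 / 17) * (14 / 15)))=265513 / 28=9482.61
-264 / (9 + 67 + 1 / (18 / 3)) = -1584 / 457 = -3.47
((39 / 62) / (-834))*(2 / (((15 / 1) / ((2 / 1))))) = -0.00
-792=-792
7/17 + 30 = 517/17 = 30.41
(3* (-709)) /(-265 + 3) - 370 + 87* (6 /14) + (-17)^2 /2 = -165148 /917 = -180.10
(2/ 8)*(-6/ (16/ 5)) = -15/ 32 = -0.47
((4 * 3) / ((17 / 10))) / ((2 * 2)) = 1.76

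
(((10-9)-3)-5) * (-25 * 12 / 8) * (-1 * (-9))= 4725 / 2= 2362.50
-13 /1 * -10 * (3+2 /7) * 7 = 2990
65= 65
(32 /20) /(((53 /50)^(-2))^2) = 2.02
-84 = -84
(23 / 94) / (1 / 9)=207 / 94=2.20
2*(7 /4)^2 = 49 /8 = 6.12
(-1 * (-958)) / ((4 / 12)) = 2874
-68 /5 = -13.60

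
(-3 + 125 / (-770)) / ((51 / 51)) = -3.16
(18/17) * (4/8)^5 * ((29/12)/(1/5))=435/1088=0.40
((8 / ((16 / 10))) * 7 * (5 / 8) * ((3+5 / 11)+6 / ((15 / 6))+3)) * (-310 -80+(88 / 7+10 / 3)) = -2391170 / 33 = -72459.70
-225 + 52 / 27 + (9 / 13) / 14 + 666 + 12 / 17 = 37064245 / 83538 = 443.68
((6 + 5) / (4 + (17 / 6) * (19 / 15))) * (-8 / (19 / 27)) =-213840 / 12977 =-16.48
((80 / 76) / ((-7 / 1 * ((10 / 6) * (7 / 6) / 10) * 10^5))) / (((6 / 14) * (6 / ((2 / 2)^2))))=-1 / 332500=-0.00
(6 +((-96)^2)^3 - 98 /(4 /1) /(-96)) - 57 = 782757789645.26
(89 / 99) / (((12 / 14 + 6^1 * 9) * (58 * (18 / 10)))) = 3115 / 19844352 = 0.00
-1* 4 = -4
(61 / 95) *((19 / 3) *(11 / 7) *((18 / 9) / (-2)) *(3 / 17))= -671 / 595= -1.13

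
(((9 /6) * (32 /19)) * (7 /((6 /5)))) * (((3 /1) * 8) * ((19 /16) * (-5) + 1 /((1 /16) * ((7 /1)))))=-24540 /19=-1291.58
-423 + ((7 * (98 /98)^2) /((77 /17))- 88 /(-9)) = -411.68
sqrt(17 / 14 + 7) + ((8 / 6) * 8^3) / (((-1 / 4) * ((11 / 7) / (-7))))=sqrt(1610) / 14 + 401408 / 33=12166.74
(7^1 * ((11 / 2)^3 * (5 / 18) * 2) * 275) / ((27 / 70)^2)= 15693321875 / 13122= 1195955.03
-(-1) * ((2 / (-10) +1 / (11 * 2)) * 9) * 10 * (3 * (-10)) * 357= 1638630 / 11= 148966.36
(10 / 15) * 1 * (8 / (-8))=-2 / 3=-0.67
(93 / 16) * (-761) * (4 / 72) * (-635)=14980285 / 96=156044.64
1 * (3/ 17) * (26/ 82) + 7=4918/ 697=7.06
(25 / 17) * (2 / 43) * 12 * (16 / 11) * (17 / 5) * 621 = 1192320 / 473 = 2520.76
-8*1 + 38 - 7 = 23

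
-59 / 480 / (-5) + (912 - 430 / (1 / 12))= -10195141 / 2400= -4247.98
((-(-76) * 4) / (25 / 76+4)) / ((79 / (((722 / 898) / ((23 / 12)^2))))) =1201038336 / 6173408311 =0.19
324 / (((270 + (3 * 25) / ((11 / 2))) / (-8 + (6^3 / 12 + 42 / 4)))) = 12177 / 520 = 23.42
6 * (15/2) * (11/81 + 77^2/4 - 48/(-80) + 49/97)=233115769/3492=66757.09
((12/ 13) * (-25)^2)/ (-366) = -1250/ 793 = -1.58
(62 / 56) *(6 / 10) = 93 / 140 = 0.66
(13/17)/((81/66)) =286/459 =0.62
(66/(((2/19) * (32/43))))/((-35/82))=-1105401/560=-1973.93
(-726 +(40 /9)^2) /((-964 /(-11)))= -314633 /39042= -8.06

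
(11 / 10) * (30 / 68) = 33 / 68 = 0.49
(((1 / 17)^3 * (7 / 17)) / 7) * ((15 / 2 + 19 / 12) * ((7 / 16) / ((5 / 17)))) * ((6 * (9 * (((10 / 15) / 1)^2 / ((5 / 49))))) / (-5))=-0.01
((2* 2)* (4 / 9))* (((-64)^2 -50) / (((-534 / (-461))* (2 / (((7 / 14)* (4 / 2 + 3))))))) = 7761.99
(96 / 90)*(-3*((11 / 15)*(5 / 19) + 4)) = -13.42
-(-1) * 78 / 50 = 39 / 25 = 1.56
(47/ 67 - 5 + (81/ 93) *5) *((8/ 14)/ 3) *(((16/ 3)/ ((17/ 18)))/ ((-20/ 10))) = -7488/ 247163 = -0.03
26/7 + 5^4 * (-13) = -8121.29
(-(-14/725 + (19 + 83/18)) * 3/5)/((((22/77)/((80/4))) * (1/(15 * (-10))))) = 4310222/29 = 148628.34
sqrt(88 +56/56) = sqrt(89) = 9.43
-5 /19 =-0.26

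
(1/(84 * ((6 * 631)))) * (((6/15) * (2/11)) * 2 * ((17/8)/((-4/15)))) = -17/4664352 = -0.00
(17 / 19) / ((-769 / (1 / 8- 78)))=10591 / 116888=0.09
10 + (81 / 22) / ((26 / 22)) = 13.12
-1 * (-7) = 7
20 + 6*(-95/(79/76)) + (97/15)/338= -211614137/400530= -528.34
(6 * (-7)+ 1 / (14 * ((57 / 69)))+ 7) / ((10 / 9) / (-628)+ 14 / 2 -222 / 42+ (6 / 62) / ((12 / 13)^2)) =-3254387688 / 170215091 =-19.12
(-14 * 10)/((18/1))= -70/9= -7.78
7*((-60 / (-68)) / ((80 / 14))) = 147 / 136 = 1.08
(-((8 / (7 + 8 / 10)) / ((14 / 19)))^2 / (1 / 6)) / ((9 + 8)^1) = -288800 / 422331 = -0.68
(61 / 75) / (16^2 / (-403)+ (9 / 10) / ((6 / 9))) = 98332 / 86415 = 1.14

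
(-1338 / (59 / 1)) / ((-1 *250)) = 669 / 7375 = 0.09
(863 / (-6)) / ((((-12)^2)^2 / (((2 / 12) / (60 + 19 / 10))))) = -4315 / 231040512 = -0.00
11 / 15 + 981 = 14726 / 15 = 981.73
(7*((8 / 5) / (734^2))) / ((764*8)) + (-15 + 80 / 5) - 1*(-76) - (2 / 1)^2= 150237498167 / 2058047920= 73.00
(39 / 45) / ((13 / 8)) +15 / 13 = 329 / 195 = 1.69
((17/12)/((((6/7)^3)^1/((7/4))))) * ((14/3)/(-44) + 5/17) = 0.74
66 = 66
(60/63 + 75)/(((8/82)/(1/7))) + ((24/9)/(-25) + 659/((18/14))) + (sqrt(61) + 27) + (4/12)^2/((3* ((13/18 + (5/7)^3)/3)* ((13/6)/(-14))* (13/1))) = 658.42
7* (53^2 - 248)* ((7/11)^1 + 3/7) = 19091.09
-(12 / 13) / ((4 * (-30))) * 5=1 / 26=0.04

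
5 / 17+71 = 1212 / 17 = 71.29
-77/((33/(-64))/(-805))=-360640/3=-120213.33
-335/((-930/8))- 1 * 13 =-941/93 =-10.12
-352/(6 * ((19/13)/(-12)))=9152/19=481.68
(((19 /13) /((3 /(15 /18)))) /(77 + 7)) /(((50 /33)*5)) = 209 /327600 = 0.00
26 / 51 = 0.51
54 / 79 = 0.68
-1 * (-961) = 961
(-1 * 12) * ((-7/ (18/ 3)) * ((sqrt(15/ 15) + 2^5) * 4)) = 1848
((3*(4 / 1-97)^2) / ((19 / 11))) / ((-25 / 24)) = -6850008 / 475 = -14421.07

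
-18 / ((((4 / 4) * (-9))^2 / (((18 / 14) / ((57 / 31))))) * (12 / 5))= -155 / 2394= -0.06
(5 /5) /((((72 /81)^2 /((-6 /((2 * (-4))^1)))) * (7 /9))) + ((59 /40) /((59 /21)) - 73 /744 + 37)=32204027 /833280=38.65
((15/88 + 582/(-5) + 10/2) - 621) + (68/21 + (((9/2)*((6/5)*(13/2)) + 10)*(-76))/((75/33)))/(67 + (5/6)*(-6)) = -5417312407/7161000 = -756.50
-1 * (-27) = 27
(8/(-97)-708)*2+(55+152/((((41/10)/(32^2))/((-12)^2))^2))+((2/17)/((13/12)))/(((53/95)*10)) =375498632708747404947/1909886641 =196607811504.53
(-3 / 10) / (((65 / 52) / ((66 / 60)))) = -33 / 125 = -0.26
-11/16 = -0.69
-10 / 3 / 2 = -5 / 3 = -1.67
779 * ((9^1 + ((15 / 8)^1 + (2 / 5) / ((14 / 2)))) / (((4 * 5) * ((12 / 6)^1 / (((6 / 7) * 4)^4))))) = 12361346496 / 420175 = 29419.52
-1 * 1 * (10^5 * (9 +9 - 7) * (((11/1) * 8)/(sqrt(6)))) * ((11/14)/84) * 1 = -66550000 * sqrt(6)/441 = -369645.22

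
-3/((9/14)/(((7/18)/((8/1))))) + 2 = 383/216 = 1.77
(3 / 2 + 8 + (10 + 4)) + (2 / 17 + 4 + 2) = 1007 / 34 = 29.62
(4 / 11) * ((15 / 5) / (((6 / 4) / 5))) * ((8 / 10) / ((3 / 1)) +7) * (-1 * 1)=-872 / 33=-26.42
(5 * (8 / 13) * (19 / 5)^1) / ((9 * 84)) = 38 / 2457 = 0.02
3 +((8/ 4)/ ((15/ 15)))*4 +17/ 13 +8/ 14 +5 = 1627/ 91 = 17.88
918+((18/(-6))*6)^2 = 1242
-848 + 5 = -843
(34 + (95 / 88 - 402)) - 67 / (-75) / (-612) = -370517749 / 1009800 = -366.92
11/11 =1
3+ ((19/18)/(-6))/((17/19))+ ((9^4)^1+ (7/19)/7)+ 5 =229147973/34884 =6568.86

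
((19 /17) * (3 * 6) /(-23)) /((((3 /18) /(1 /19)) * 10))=-54 /1955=-0.03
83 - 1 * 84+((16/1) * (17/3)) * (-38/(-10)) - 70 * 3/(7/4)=3353/15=223.53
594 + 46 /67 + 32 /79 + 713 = 6923729 /5293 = 1308.09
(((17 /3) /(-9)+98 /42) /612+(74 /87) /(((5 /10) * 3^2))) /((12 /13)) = 597415 /2875176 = 0.21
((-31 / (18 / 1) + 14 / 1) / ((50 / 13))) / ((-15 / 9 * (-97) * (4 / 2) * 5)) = 2873 / 1455000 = 0.00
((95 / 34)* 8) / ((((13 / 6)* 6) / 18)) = 6840 / 221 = 30.95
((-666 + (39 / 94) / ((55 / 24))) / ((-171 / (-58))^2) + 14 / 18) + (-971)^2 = 7917968914928 / 8398665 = 942765.18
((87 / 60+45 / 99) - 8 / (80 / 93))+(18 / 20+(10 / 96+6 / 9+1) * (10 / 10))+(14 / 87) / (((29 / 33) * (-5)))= -2114221 / 444048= -4.76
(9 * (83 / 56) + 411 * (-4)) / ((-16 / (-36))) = -3668.99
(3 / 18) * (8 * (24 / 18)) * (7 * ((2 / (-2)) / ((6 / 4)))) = -224 / 27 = -8.30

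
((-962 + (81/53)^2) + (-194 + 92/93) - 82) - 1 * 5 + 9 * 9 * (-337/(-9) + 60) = 6653.32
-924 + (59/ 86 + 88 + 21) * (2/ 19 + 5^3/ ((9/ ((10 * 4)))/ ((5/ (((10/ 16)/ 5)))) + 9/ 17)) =293837002325/ 11889801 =24713.37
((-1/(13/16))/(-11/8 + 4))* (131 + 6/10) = -61.70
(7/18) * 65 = 455/18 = 25.28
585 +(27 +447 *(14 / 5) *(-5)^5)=-3910638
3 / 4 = 0.75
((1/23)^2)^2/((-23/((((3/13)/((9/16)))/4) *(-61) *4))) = 976/251017377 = 0.00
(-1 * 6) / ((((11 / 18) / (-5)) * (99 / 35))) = 2100 / 121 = 17.36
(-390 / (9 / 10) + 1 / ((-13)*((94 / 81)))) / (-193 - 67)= 1588843 / 953160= 1.67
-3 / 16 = -0.19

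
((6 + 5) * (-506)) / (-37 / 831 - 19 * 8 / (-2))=-4625346 / 63119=-73.28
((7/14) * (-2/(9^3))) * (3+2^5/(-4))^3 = 125/729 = 0.17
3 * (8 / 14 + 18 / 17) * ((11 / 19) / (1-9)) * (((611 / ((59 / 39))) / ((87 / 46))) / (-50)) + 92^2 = 3274943281889 / 386857100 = 8465.51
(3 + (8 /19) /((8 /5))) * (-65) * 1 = -4030 /19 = -212.11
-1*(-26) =26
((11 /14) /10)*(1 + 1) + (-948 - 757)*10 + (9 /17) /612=-689836607 /40460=-17049.84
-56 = -56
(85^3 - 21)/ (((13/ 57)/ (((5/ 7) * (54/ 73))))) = 9451060560/ 6643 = 1422709.70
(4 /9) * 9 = 4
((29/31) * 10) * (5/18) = 725/279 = 2.60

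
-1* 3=-3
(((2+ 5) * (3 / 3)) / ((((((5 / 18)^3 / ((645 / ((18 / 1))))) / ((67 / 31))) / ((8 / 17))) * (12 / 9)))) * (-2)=-235227888 / 13175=-17854.11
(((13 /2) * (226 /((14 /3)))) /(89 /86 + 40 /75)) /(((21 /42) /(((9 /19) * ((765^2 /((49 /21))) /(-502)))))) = -155414507625 /1635767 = -95010.17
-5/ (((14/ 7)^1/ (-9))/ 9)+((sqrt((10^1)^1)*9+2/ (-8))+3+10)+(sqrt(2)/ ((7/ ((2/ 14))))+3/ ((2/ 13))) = sqrt(2)/ 49+9*sqrt(10)+939/ 4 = 263.24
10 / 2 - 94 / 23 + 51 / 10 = 1383 / 230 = 6.01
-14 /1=-14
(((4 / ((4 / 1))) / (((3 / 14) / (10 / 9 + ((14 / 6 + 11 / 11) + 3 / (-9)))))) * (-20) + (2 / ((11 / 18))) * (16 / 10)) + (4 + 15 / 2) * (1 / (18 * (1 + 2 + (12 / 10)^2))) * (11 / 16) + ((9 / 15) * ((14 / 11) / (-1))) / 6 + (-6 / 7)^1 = -3112635481 / 8205120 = -379.35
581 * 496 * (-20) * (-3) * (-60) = -1037433600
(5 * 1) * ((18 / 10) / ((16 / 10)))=45 / 8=5.62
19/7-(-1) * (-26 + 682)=4611/7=658.71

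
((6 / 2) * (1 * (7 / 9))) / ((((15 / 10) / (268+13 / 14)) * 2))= 1255 / 6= 209.17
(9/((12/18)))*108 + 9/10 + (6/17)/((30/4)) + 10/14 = 1736997/1190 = 1459.66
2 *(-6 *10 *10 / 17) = -1200 / 17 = -70.59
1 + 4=5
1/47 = 0.02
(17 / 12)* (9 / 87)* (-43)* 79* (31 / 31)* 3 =-173247 / 116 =-1493.51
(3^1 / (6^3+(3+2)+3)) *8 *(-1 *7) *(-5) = 15 / 4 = 3.75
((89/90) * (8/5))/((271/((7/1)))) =0.04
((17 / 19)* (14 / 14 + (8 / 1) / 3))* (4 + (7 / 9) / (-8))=52547 / 4104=12.80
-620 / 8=-155 / 2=-77.50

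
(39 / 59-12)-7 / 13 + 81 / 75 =-207041 / 19175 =-10.80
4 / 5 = 0.80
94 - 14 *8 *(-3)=430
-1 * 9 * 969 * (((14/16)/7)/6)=-2907/16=-181.69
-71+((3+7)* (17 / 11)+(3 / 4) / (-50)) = -122233 / 2200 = -55.56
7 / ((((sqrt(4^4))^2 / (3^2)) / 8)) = 63 / 32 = 1.97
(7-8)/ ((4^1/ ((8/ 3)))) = -2/ 3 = -0.67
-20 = -20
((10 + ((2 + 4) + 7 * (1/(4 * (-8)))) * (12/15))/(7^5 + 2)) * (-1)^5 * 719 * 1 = -2157/3448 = -0.63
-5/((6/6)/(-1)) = 5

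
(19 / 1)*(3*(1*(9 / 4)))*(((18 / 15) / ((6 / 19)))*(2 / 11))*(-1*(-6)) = 29241 / 55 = 531.65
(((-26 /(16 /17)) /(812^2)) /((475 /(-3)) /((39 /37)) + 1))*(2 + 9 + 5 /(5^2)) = 25857 /8222019680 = 0.00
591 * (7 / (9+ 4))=4137 / 13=318.23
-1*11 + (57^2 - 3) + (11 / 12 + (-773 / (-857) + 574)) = 39190459 / 10284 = 3810.82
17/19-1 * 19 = -344/19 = -18.11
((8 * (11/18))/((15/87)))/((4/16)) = 113.42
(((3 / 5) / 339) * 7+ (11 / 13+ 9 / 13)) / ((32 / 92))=261993 / 58760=4.46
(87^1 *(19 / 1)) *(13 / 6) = 7163 / 2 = 3581.50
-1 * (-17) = 17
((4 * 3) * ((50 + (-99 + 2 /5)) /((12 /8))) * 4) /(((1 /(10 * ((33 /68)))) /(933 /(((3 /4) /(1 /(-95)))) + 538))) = -6398007264 /1615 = -3961614.40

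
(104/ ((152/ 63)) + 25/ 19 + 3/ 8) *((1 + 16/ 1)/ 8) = 115753/ 1216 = 95.19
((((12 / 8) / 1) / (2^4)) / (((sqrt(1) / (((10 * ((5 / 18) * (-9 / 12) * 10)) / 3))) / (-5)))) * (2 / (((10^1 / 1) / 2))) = 125 / 96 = 1.30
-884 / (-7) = 884 / 7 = 126.29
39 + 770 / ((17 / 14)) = 11443 / 17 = 673.12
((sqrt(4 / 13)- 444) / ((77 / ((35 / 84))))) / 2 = -185 / 154 +5*sqrt(13) / 12012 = -1.20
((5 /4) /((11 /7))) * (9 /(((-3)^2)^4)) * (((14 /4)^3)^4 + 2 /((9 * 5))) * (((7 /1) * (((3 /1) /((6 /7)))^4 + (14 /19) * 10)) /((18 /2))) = 486886177055866189 /1078394093568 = 451491.88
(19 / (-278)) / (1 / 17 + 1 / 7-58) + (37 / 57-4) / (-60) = 2453557 / 43021890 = 0.06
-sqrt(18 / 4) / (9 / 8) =-4 * sqrt(2) / 3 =-1.89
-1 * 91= -91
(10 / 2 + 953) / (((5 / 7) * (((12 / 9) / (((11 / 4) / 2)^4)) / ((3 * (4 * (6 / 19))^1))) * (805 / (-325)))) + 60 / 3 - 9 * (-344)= -1067204081 / 447488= -2384.88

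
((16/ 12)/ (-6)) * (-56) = 112/ 9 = 12.44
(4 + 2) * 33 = 198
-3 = -3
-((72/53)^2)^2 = -26873856/7890481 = -3.41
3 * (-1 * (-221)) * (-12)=-7956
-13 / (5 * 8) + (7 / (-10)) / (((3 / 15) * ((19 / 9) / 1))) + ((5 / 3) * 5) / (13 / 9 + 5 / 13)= 209251 / 81320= 2.57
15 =15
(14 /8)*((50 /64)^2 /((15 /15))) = 4375 /4096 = 1.07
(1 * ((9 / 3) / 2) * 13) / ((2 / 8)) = 78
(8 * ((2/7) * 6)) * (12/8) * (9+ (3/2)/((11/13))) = 17064/77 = 221.61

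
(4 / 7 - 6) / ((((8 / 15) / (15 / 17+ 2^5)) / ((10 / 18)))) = -265525 / 1428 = -185.94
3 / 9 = 1 / 3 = 0.33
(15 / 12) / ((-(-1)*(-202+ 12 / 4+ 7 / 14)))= -5 / 794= -0.01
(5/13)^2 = 25/169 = 0.15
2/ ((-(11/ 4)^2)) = -32/ 121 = -0.26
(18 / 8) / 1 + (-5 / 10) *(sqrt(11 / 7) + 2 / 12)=13 / 6 - sqrt(77) / 14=1.54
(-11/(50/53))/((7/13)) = -7579/350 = -21.65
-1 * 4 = -4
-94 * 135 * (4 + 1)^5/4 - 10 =-19828145/2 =-9914072.50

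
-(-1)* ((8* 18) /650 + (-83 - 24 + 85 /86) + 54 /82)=-120475503 /1145950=-105.13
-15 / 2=-7.50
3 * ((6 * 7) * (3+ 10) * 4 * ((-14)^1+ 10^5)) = 655108272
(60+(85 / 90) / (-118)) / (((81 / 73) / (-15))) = -811.00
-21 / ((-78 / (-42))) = -147 / 13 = -11.31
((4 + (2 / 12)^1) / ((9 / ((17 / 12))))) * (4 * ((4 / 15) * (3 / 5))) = 34 / 81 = 0.42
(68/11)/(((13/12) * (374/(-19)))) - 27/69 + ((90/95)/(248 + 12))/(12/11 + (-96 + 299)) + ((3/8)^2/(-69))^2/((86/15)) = -42583677478113327/62514785374412800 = -0.68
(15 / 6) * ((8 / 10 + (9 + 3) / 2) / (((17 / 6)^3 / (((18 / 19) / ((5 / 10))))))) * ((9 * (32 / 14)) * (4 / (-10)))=-2239488 / 192185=-11.65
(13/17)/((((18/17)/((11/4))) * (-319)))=-13/2088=-0.01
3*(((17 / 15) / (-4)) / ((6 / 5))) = -17 / 24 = -0.71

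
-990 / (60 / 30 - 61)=990 / 59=16.78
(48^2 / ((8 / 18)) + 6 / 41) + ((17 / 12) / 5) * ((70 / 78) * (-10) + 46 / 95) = 11806985042 / 2278575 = 5181.74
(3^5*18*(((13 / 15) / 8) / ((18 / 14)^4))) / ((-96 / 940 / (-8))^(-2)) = 31213 / 1104500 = 0.03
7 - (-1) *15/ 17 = 134/ 17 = 7.88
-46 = -46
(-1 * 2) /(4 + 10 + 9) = -2 /23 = -0.09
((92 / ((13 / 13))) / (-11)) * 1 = -92 / 11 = -8.36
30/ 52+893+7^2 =24507/ 26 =942.58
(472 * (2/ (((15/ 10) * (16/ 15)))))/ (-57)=-590/ 57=-10.35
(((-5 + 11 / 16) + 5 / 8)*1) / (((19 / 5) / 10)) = -1475 / 152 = -9.70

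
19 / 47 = 0.40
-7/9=-0.78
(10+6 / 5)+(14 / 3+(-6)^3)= -3002 / 15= -200.13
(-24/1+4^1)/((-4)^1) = 5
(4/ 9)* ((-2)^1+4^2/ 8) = 0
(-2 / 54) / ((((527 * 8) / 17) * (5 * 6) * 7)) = -1 / 1406160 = -0.00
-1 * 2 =-2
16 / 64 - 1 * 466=-1863 / 4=-465.75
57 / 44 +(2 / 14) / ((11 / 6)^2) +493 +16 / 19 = 31875731 / 64372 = 495.18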